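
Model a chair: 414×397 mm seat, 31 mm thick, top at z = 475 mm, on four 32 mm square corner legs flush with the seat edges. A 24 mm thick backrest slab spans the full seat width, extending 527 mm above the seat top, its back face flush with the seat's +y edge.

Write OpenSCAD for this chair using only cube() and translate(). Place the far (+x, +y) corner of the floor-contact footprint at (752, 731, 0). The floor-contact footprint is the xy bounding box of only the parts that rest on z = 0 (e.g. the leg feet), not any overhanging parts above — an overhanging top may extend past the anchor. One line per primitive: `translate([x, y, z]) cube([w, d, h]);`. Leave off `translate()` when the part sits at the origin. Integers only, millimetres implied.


// leg_h = 475 - 31 = 444
translate([338, 334, 444]) cube([414, 397, 31]);
translate([338, 334, 0]) cube([32, 32, 444]);
translate([720, 334, 0]) cube([32, 32, 444]);
translate([338, 699, 0]) cube([32, 32, 444]);
translate([720, 699, 0]) cube([32, 32, 444]);
translate([338, 707, 475]) cube([414, 24, 527]);


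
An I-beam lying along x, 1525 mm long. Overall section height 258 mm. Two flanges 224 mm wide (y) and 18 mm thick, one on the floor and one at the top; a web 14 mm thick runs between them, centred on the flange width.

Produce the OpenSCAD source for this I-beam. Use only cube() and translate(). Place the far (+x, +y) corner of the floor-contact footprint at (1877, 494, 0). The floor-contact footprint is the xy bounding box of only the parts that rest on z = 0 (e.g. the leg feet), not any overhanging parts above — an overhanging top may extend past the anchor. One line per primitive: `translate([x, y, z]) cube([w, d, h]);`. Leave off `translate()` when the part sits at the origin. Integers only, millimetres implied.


translate([352, 270, 0]) cube([1525, 224, 18]);
translate([352, 375, 18]) cube([1525, 14, 222]);
translate([352, 270, 240]) cube([1525, 224, 18]);


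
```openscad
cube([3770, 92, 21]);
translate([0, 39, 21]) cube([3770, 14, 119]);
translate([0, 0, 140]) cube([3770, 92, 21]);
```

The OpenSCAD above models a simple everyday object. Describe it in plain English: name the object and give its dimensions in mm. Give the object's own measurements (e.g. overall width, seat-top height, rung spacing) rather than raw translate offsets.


An I-beam lying along x, 3770 mm long. Overall section height 161 mm. Two flanges 92 mm wide (y) and 21 mm thick, one on the floor and one at the top; a web 14 mm thick runs between them, centred on the flange width.


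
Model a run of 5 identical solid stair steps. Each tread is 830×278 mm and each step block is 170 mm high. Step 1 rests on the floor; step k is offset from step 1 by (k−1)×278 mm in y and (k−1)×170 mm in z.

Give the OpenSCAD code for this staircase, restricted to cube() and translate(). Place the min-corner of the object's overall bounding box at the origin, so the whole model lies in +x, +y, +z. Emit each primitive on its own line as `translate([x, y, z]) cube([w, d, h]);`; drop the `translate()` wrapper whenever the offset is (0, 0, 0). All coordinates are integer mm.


cube([830, 278, 170]);
translate([0, 278, 170]) cube([830, 278, 170]);
translate([0, 556, 340]) cube([830, 278, 170]);
translate([0, 834, 510]) cube([830, 278, 170]);
translate([0, 1112, 680]) cube([830, 278, 170]);


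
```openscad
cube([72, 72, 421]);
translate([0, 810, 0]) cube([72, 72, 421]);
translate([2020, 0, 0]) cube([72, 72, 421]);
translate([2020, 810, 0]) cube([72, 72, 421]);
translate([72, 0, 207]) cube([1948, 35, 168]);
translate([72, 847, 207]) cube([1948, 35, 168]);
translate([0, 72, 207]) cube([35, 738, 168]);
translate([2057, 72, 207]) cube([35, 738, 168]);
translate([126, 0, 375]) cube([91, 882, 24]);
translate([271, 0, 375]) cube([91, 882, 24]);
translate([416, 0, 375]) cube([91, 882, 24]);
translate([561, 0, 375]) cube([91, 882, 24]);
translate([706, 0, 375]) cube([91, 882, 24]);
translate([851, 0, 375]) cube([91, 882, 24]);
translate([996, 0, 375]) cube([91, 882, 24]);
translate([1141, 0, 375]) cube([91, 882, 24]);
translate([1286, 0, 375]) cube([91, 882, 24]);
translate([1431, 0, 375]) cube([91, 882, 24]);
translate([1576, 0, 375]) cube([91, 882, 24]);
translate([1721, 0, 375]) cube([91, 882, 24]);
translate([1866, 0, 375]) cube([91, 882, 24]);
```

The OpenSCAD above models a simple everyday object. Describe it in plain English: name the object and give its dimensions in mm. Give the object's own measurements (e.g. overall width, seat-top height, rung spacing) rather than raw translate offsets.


A bed frame 2092 mm long (x) by 882 mm wide (y). Four 72×72 mm corner posts, 421 mm tall, at the corners of the footprint. Four rails of 35 mm thickness and 168 mm height run between adjacent posts with their undersides at z = 207 mm, their outer faces flush with the outside of the frame (the two x-running rails run between the posts' inner faces; the two y-running rails run between the posts' inner faces). 13 slats, each 91 mm wide (x) and 24 mm thick, lie across the top of the two x-running rails, running the full 882 mm width of the frame in y; along x they sit between the end posts with a 54 mm gap after the −x posts and between neighbouring slats, leaving 63 mm before the +x posts.


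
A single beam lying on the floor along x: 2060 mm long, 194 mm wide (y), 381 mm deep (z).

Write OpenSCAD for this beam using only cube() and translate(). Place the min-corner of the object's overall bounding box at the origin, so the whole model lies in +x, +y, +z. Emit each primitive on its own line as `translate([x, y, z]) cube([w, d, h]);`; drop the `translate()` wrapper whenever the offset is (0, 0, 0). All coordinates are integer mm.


cube([2060, 194, 381]);


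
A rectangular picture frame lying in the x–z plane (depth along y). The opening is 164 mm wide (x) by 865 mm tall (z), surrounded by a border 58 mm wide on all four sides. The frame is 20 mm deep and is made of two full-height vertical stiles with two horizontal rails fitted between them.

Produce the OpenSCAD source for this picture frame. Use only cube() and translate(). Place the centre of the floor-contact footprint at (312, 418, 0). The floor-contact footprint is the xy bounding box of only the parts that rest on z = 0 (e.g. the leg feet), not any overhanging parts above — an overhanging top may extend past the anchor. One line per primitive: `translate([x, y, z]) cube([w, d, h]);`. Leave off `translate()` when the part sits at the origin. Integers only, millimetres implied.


translate([172, 408, 0]) cube([58, 20, 981]);
translate([394, 408, 0]) cube([58, 20, 981]);
translate([230, 408, 0]) cube([164, 20, 58]);
translate([230, 408, 923]) cube([164, 20, 58]);


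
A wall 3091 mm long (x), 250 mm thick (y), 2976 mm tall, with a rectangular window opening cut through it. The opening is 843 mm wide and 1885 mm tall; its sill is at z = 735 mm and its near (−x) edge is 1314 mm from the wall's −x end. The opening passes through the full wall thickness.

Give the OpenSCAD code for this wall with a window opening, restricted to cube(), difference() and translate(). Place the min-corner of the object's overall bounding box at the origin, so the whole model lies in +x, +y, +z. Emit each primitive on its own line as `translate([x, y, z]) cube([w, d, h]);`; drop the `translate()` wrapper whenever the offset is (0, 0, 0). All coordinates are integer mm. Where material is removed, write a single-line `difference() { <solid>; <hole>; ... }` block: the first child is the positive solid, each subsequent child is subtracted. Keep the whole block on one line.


difference() { cube([3091, 250, 2976]); translate([1314, 0, 735]) cube([843, 250, 1885]); }


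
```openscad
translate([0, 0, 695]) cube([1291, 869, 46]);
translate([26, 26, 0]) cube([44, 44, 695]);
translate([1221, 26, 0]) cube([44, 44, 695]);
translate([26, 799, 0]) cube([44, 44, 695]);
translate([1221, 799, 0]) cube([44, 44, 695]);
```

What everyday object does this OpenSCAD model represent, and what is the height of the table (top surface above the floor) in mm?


A table. The table height is 741 mm.

A 1291×869×46 slab sits at z = 695 on four 44 mm square posts — a table. The top surface is at 695 + 46 = 741 mm.


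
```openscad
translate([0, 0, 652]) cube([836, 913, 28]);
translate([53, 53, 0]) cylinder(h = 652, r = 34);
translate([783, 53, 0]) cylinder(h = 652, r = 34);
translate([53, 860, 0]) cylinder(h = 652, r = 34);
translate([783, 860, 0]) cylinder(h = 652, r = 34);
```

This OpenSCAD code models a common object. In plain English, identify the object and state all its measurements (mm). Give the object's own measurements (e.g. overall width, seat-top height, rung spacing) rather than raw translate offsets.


A table: top 836 mm (x) × 913 mm (y), 28 mm thick, upper face at z = 680 mm, on four round legs of 68 mm diameter, each leg's bounding box inset 19 mm from the nearest pair of top edges from z = 0 to the bottom of the top.


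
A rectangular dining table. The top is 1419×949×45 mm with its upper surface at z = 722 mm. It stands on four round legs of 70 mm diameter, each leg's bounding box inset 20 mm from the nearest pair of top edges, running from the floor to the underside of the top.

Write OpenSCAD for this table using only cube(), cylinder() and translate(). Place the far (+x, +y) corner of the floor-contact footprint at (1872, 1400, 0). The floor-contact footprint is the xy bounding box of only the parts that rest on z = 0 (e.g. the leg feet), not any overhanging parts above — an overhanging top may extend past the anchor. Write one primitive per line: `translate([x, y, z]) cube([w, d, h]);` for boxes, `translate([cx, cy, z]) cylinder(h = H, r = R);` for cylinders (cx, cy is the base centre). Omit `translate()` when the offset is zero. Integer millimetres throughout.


// leg_h = 722 - 45 = 677
translate([473, 471, 677]) cube([1419, 949, 45]);
translate([528, 526, 0]) cylinder(h = 677, r = 35);
translate([1837, 526, 0]) cylinder(h = 677, r = 35);
translate([528, 1365, 0]) cylinder(h = 677, r = 35);
translate([1837, 1365, 0]) cylinder(h = 677, r = 35);


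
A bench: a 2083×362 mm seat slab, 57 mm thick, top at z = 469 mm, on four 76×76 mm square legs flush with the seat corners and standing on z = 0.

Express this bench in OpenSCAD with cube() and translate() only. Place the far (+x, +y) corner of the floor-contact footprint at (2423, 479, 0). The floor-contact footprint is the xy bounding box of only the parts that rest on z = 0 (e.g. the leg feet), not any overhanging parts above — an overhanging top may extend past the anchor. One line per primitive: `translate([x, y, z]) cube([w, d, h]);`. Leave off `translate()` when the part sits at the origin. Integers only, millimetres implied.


translate([340, 117, 412]) cube([2083, 362, 57]);
translate([340, 117, 0]) cube([76, 76, 412]);
translate([340, 403, 0]) cube([76, 76, 412]);
translate([2347, 117, 0]) cube([76, 76, 412]);
translate([2347, 403, 0]) cube([76, 76, 412]);


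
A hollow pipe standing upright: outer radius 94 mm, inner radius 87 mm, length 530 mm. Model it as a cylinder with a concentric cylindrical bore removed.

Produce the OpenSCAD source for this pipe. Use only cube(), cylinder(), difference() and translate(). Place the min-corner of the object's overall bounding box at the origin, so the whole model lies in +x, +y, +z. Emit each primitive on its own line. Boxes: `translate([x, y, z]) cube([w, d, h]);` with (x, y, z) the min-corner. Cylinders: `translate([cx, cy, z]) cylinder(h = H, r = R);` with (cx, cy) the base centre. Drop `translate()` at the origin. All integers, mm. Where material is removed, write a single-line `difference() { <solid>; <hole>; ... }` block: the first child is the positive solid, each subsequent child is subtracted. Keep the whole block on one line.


difference() { translate([94, 94, 0]) cylinder(h = 530, r = 94); translate([94, 94, 0]) cylinder(h = 530, r = 87); }


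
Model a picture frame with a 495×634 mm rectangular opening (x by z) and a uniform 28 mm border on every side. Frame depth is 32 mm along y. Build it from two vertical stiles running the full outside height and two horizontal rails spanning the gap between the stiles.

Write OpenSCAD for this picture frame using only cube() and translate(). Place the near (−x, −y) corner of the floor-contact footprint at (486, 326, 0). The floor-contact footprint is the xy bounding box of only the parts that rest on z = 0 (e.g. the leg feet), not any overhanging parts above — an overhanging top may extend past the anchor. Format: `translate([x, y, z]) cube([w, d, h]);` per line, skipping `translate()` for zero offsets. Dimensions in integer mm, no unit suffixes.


translate([486, 326, 0]) cube([28, 32, 690]);
translate([1009, 326, 0]) cube([28, 32, 690]);
translate([514, 326, 0]) cube([495, 32, 28]);
translate([514, 326, 662]) cube([495, 32, 28]);


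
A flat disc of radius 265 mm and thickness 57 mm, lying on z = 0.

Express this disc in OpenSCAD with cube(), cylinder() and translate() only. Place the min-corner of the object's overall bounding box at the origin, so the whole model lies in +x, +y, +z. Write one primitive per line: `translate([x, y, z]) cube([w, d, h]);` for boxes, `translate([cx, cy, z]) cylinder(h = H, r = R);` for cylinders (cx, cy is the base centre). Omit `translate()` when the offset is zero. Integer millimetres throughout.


translate([265, 265, 0]) cylinder(h = 57, r = 265);


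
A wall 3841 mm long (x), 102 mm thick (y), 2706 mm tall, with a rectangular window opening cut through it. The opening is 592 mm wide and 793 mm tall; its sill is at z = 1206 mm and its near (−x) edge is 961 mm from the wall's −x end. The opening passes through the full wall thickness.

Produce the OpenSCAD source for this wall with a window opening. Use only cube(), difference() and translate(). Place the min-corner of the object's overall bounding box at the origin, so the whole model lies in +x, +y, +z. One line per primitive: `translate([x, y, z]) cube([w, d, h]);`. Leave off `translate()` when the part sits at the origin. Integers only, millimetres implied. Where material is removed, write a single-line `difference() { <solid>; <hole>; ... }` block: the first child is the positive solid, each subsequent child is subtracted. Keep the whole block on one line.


difference() { cube([3841, 102, 2706]); translate([961, 0, 1206]) cube([592, 102, 793]); }


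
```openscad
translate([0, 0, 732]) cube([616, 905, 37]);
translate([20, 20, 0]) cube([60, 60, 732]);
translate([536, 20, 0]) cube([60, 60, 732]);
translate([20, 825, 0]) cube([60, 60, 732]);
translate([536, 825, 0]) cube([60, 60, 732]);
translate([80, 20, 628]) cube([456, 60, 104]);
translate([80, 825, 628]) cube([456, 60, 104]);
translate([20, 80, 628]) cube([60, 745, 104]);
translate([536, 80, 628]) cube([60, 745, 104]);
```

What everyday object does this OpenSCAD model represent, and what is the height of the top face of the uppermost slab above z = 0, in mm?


A table. The table height is 769 mm.

A 616×905×37 slab sits at z = 732 on four 60 mm square posts — a table. The top surface is at 732 + 37 = 769 mm.


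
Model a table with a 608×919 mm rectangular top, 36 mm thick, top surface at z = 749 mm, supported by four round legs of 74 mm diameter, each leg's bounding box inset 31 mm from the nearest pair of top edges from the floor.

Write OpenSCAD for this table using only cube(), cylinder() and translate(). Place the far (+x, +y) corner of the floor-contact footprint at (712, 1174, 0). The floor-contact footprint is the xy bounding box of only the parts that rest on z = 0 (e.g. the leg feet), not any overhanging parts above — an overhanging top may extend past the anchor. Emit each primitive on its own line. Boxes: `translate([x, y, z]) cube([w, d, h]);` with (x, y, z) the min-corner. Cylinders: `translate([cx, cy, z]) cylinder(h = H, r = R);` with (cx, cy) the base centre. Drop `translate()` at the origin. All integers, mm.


translate([135, 286, 713]) cube([608, 919, 36]);
translate([203, 354, 0]) cylinder(h = 713, r = 37);
translate([675, 354, 0]) cylinder(h = 713, r = 37);
translate([203, 1137, 0]) cylinder(h = 713, r = 37);
translate([675, 1137, 0]) cylinder(h = 713, r = 37);


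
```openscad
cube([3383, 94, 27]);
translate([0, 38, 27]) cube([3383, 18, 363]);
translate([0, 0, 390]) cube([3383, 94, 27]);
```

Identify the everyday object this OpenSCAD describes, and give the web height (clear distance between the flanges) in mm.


An I-beam. The web height is 363 mm.

Two wide flanges with a thin centred web — an I-beam. Overall 417 mm minus two 27 mm flanges gives a web of 417 − 2·27 = 363 mm.


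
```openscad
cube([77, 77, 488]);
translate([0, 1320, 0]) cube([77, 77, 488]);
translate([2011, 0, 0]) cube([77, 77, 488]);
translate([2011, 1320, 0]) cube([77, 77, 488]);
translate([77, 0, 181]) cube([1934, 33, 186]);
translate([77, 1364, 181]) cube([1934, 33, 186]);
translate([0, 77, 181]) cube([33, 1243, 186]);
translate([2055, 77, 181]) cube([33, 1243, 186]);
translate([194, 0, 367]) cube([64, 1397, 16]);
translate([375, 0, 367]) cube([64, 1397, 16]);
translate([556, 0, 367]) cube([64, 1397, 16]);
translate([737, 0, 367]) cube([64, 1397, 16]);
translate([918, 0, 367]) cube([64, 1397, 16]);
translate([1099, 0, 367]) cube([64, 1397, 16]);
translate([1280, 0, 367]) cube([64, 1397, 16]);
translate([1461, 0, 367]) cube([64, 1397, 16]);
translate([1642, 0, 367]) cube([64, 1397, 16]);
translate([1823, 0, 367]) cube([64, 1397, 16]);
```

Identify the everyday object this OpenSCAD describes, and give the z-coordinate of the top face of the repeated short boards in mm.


A bed frame. The slat-top height is 383 mm.

Four posts, four rails, and a row of slats — a bed frame. Slats sit on the rails at z = 181 + 186 = 367; with slat thickness 16, the top is 383 mm.


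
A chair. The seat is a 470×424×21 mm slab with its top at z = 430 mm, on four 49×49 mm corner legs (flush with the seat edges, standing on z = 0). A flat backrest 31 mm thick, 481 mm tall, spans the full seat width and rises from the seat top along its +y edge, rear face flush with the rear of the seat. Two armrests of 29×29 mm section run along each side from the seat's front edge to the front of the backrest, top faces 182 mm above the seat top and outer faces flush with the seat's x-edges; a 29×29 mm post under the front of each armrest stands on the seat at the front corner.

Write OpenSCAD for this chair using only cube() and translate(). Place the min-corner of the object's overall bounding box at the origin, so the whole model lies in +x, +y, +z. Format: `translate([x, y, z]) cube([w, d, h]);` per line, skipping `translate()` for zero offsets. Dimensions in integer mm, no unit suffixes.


// leg_h = 430 - 21 = 409
// arm post h = 182 - 29 = 153
translate([0, 0, 409]) cube([470, 424, 21]);
cube([49, 49, 409]);
translate([421, 0, 0]) cube([49, 49, 409]);
translate([0, 375, 0]) cube([49, 49, 409]);
translate([421, 375, 0]) cube([49, 49, 409]);
translate([0, 393, 430]) cube([470, 31, 481]);
translate([0, 0, 583]) cube([29, 393, 29]);
translate([441, 0, 583]) cube([29, 393, 29]);
translate([0, 0, 430]) cube([29, 29, 153]);
translate([441, 0, 430]) cube([29, 29, 153]);


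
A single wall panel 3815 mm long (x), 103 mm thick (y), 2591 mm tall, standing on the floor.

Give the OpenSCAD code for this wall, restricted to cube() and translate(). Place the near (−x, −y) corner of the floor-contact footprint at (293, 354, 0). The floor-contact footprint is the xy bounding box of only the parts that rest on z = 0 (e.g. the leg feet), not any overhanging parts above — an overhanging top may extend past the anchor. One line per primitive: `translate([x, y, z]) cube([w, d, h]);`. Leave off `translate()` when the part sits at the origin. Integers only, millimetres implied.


translate([293, 354, 0]) cube([3815, 103, 2591]);


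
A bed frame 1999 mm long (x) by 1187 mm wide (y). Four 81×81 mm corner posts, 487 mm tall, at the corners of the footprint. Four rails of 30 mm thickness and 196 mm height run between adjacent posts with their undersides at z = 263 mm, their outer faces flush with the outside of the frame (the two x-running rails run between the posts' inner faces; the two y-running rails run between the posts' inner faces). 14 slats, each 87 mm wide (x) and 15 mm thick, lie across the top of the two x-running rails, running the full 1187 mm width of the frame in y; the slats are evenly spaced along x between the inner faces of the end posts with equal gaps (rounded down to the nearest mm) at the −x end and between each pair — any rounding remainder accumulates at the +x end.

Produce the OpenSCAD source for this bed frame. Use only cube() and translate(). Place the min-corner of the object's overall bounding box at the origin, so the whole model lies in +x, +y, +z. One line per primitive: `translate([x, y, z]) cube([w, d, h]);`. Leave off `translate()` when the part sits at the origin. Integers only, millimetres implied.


// slat z = rail_z + rail_h = 263 + 196 = 459
// slat gap = ⌊(1837 − 14·87) / 15⌋ = 41
cube([81, 81, 487]);
translate([0, 1106, 0]) cube([81, 81, 487]);
translate([1918, 0, 0]) cube([81, 81, 487]);
translate([1918, 1106, 0]) cube([81, 81, 487]);
translate([81, 0, 263]) cube([1837, 30, 196]);
translate([81, 1157, 263]) cube([1837, 30, 196]);
translate([0, 81, 263]) cube([30, 1025, 196]);
translate([1969, 81, 263]) cube([30, 1025, 196]);
translate([122, 0, 459]) cube([87, 1187, 15]);
translate([250, 0, 459]) cube([87, 1187, 15]);
translate([378, 0, 459]) cube([87, 1187, 15]);
translate([506, 0, 459]) cube([87, 1187, 15]);
translate([634, 0, 459]) cube([87, 1187, 15]);
translate([762, 0, 459]) cube([87, 1187, 15]);
translate([890, 0, 459]) cube([87, 1187, 15]);
translate([1018, 0, 459]) cube([87, 1187, 15]);
translate([1146, 0, 459]) cube([87, 1187, 15]);
translate([1274, 0, 459]) cube([87, 1187, 15]);
translate([1402, 0, 459]) cube([87, 1187, 15]);
translate([1530, 0, 459]) cube([87, 1187, 15]);
translate([1658, 0, 459]) cube([87, 1187, 15]);
translate([1786, 0, 459]) cube([87, 1187, 15]);


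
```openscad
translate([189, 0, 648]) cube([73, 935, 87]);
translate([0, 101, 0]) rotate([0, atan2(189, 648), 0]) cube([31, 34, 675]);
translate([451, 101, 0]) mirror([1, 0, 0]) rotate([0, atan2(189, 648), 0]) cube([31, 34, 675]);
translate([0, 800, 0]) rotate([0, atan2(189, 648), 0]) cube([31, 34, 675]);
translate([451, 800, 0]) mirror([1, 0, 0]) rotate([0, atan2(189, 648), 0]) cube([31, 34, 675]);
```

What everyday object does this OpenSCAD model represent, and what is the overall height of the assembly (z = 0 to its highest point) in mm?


A sawhorse. The overall height is 735 mm.

A beam across two mirrored pairs of raked legs — a sawhorse. The beam's underside is at z = 648 (matching the legs' vertical rise in atan2(189, 648)) and the beam is 87 mm tall, so its top is at 648 + 87 = 735 mm. The raked legs top out at the beam's underside, so that is the highest point.


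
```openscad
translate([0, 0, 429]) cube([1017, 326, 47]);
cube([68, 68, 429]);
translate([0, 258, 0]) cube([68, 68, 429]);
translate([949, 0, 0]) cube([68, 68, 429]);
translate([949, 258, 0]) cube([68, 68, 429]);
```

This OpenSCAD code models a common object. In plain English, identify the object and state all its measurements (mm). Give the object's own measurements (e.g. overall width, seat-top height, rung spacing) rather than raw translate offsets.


A long wooden bench with a 1017 mm (x) × 326 mm (y) seat, 47 mm thick, its top surface 476 mm above the floor. Four 68 mm square legs at the seat corners, flush with the edges, run from z = 0 to the seat underside.


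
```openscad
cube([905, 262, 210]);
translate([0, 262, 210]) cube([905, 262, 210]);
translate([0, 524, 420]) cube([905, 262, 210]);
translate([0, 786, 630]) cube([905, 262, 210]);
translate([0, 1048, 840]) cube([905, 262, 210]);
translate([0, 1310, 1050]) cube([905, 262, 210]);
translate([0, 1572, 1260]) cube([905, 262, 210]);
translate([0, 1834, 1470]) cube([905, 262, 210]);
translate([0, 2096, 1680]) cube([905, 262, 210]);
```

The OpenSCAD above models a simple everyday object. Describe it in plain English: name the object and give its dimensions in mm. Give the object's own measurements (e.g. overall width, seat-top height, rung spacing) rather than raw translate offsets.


A straight staircase of 9 solid steps. Each step is 905 mm wide (x), 262 mm deep (y, the going) and 210 mm tall (the rise). The first step rests on the floor; each subsequent step sits one going further in +y and one rise higher in +z, directly behind and above the previous step with no overlap.


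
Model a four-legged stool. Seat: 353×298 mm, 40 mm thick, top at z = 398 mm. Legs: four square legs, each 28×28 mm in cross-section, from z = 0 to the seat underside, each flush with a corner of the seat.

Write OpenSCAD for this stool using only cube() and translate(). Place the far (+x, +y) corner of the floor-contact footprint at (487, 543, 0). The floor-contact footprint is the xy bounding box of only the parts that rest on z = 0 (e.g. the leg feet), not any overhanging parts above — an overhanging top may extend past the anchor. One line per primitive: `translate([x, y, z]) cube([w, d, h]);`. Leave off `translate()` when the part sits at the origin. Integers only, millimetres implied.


translate([134, 245, 358]) cube([353, 298, 40]);
translate([134, 245, 0]) cube([28, 28, 358]);
translate([459, 245, 0]) cube([28, 28, 358]);
translate([134, 515, 0]) cube([28, 28, 358]);
translate([459, 515, 0]) cube([28, 28, 358]);


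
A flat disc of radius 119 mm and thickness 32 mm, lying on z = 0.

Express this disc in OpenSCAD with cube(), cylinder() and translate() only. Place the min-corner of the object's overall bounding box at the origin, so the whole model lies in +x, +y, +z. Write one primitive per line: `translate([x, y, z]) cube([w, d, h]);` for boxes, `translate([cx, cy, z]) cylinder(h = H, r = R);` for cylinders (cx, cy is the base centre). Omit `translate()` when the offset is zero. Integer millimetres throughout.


translate([119, 119, 0]) cylinder(h = 32, r = 119);


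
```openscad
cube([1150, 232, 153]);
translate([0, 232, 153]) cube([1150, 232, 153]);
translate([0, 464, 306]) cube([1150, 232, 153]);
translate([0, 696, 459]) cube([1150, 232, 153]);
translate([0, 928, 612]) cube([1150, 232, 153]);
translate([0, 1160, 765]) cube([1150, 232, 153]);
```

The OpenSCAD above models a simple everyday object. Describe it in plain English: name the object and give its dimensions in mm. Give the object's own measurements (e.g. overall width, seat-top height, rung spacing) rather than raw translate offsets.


A straight staircase of 6 solid steps. Each step is 1150 mm wide (x), 232 mm deep (y, the going) and 153 mm tall (the rise). The first step rests on the floor; each subsequent step sits one going further in +y and one rise higher in +z, directly behind and above the previous step with no overlap.


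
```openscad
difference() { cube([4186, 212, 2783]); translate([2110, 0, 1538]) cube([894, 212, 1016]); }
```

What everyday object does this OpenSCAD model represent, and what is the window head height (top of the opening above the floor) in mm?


A wall with a window opening. The window head height is 2554 mm.

A wall with a rectangular opening subtracted — a window. Sill at z = 1538, opening 1016 mm tall, so the head is at 1538 + 1016 = 2554 mm.


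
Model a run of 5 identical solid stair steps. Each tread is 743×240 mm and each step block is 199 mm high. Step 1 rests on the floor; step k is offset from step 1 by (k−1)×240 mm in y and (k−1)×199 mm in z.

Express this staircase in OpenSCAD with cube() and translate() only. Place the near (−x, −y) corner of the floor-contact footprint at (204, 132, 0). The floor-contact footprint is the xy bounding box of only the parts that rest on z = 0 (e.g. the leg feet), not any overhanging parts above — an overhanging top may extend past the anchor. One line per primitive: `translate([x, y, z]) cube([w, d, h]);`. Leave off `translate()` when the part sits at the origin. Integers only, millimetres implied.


translate([204, 132, 0]) cube([743, 240, 199]);
translate([204, 372, 199]) cube([743, 240, 199]);
translate([204, 612, 398]) cube([743, 240, 199]);
translate([204, 852, 597]) cube([743, 240, 199]);
translate([204, 1092, 796]) cube([743, 240, 199]);


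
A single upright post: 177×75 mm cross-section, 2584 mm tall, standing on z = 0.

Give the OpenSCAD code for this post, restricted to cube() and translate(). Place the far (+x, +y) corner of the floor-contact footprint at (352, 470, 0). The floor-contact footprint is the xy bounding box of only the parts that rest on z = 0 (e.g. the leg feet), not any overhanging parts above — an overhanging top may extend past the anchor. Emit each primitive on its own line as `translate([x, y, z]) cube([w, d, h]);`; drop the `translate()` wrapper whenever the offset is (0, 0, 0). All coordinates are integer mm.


translate([175, 395, 0]) cube([177, 75, 2584]);


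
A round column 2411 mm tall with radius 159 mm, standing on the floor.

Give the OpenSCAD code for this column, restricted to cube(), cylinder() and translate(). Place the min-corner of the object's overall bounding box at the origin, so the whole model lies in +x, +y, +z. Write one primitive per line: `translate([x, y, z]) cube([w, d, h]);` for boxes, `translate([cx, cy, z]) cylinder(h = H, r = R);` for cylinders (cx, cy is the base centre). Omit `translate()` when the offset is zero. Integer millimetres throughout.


translate([159, 159, 0]) cylinder(h = 2411, r = 159);


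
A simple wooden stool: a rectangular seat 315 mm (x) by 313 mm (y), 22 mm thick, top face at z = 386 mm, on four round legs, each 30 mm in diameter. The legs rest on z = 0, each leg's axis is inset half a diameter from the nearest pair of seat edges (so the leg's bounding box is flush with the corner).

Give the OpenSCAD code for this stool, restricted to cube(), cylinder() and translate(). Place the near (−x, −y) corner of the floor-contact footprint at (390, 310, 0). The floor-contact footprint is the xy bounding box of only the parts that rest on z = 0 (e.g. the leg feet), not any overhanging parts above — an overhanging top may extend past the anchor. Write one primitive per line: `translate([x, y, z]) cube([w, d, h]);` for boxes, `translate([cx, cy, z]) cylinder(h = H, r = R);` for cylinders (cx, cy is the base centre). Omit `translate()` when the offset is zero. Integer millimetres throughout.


translate([390, 310, 364]) cube([315, 313, 22]);
translate([405, 325, 0]) cylinder(h = 364, r = 15);
translate([690, 325, 0]) cylinder(h = 364, r = 15);
translate([405, 608, 0]) cylinder(h = 364, r = 15);
translate([690, 608, 0]) cylinder(h = 364, r = 15);


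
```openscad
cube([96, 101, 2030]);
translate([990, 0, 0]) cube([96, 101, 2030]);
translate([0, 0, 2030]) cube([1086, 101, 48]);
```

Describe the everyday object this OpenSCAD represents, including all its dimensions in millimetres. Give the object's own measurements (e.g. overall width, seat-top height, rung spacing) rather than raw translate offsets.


A door frame. The clear opening is 894 mm wide and 2030 mm high. Two 96 mm wide jambs, 101 mm deep, stand either side of the opening from the floor to the top of the opening. A 48 mm thick head sits across the top of both jambs, spanning the full outside width of the frame.


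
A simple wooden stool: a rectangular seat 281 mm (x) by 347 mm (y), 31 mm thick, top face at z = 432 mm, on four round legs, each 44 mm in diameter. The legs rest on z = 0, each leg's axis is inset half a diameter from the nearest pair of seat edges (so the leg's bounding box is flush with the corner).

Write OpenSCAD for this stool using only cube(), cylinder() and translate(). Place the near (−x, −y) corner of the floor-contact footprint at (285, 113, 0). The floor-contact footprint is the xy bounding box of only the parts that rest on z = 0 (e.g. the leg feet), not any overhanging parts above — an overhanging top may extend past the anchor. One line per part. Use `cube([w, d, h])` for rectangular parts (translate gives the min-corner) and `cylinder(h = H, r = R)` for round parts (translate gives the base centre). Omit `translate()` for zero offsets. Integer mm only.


// leg_h = 432 - 31 = 401
translate([285, 113, 401]) cube([281, 347, 31]);
translate([307, 135, 0]) cylinder(h = 401, r = 22);
translate([544, 135, 0]) cylinder(h = 401, r = 22);
translate([307, 438, 0]) cylinder(h = 401, r = 22);
translate([544, 438, 0]) cylinder(h = 401, r = 22);


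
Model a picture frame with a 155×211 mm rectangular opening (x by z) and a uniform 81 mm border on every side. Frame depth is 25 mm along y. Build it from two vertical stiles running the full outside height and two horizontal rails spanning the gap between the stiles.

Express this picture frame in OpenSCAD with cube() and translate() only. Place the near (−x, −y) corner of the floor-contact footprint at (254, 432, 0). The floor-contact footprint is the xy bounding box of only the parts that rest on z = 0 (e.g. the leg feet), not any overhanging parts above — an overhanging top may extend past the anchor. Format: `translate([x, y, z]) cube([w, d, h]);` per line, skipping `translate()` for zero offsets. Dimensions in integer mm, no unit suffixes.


translate([254, 432, 0]) cube([81, 25, 373]);
translate([490, 432, 0]) cube([81, 25, 373]);
translate([335, 432, 0]) cube([155, 25, 81]);
translate([335, 432, 292]) cube([155, 25, 81]);


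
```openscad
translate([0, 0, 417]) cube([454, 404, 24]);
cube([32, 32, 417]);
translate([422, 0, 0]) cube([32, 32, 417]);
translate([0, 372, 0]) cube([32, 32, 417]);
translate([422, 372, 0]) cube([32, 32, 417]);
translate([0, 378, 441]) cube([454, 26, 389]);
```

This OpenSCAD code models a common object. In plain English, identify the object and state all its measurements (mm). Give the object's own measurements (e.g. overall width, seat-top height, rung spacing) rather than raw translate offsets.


A chair. The seat is a 454×404×24 mm slab with its top at z = 441 mm, on four 32×32 mm corner legs (flush with the seat edges, standing on z = 0). A flat backrest 26 mm thick, 389 mm tall, spans the full seat width and rises from the seat top along its +y edge, rear face flush with the rear of the seat.


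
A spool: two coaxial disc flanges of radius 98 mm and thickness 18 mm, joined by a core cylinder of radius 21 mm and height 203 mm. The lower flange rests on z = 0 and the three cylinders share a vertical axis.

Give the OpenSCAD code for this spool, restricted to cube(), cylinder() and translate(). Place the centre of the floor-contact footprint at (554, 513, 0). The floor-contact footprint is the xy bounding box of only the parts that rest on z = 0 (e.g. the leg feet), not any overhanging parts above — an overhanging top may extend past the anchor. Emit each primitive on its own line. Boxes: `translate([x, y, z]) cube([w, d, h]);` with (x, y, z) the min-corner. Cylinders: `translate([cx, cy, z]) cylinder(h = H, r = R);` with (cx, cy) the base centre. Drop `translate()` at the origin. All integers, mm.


translate([554, 513, 0]) cylinder(h = 18, r = 98);
translate([554, 513, 18]) cylinder(h = 203, r = 21);
translate([554, 513, 221]) cylinder(h = 18, r = 98);


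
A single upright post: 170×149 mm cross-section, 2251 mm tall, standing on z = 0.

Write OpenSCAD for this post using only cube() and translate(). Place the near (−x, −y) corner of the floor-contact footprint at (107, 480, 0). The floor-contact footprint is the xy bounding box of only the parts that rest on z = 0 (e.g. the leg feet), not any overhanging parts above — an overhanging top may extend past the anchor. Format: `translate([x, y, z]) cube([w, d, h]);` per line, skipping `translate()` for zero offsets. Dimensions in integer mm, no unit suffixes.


translate([107, 480, 0]) cube([170, 149, 2251]);


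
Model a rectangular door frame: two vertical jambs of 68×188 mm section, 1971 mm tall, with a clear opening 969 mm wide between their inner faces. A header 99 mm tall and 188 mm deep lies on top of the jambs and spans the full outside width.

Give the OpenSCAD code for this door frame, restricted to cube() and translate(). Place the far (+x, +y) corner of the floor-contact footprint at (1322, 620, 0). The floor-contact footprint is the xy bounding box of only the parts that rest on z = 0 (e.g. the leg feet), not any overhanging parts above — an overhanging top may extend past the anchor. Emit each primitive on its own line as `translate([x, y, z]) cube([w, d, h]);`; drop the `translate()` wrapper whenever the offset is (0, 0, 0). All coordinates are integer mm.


translate([217, 432, 0]) cube([68, 188, 1971]);
translate([1254, 432, 0]) cube([68, 188, 1971]);
translate([217, 432, 1971]) cube([1105, 188, 99]);


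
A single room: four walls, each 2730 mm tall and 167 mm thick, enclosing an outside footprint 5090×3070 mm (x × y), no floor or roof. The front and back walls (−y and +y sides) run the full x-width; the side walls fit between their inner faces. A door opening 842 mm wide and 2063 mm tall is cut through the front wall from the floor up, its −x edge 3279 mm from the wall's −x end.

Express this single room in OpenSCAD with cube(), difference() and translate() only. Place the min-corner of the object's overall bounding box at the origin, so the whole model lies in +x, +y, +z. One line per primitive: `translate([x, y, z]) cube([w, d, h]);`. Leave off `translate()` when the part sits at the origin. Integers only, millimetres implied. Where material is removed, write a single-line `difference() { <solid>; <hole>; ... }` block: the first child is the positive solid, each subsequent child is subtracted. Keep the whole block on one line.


difference() { cube([5090, 167, 2730]); translate([3279, 0, 0]) cube([842, 167, 2063]); }
translate([0, 2903, 0]) cube([5090, 167, 2730]);
translate([0, 167, 0]) cube([167, 2736, 2730]);
translate([4923, 167, 0]) cube([167, 2736, 2730]);


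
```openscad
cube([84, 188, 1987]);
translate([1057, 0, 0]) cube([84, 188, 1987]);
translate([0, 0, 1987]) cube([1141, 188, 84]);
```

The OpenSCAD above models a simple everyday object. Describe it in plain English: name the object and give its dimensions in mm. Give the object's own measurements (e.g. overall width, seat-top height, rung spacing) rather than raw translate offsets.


A door frame. The clear opening is 973 mm wide and 1987 mm high. Two 84 mm wide jambs, 188 mm deep, stand either side of the opening from the floor to the top of the opening. A 84 mm thick head sits across the top of both jambs, spanning the full outside width of the frame.


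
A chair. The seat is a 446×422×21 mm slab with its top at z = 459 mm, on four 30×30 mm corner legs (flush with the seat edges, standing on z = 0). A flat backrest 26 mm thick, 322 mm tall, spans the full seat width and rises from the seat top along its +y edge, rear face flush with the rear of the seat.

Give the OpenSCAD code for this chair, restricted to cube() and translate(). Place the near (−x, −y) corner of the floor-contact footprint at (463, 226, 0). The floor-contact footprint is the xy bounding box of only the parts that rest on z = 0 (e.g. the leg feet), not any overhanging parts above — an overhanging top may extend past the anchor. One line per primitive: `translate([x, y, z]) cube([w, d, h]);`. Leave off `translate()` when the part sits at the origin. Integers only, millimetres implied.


// leg_h = 459 - 21 = 438
translate([463, 226, 438]) cube([446, 422, 21]);
translate([463, 226, 0]) cube([30, 30, 438]);
translate([879, 226, 0]) cube([30, 30, 438]);
translate([463, 618, 0]) cube([30, 30, 438]);
translate([879, 618, 0]) cube([30, 30, 438]);
translate([463, 622, 459]) cube([446, 26, 322]);


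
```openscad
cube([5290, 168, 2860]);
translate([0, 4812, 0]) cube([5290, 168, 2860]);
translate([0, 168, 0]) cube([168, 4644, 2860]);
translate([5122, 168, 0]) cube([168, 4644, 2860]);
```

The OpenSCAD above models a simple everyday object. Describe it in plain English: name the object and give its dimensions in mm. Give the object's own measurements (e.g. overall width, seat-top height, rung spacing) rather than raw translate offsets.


The wall frame of a small rectangular building: four walls, each 2860 mm tall and 168 mm thick, enclosing a footprint 5290 mm (x) by 4980 mm (y) outside-to-outside, with no floor or roof. The front and back walls (the −y and +y sides) span the full width; the two side walls fit between them.
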